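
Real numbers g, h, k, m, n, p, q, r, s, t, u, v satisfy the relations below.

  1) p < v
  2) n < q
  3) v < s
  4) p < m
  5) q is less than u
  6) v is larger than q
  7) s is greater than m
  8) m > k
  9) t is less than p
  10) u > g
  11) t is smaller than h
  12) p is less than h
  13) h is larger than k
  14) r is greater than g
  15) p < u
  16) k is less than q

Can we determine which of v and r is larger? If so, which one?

Following every chain through r: below r we get g.
v is not reached, and no chain runs the other way from v to r.
So the given relations leave the order of r and v undetermined.

undetermined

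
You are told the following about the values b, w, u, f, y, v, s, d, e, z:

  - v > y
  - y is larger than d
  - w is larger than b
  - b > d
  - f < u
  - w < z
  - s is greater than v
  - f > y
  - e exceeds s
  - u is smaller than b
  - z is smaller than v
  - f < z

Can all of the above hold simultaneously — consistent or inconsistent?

consistent

Every relation is compatible with d < y < f < u < b < w < z < v < s < e; the set is consistent.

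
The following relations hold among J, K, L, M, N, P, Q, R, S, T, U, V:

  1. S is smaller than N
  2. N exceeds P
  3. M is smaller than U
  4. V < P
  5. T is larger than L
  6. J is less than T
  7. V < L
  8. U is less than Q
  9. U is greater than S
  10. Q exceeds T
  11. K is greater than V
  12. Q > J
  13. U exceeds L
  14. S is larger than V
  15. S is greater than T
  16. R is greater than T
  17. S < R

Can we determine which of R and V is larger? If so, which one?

The relevant relations are V < L; L < T; T < S; S < R.
Together: V < L < T < S < R.
So R is larger.

R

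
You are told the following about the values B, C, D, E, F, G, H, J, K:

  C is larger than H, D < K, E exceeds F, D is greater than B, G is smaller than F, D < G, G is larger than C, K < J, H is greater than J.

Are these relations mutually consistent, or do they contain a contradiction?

consistent

Every relation is compatible with B < D < K < J < H < C < G < F < E; the set is consistent.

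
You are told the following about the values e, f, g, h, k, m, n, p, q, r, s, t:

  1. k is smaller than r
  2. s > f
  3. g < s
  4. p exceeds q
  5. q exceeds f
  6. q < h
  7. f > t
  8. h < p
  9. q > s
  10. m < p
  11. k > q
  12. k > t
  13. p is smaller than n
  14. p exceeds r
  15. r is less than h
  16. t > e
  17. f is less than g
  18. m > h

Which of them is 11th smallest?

p

Piecing the relations together gives one ordering: e < t < f < g < s < q < k < r < h < m < p < n.
Counting 11 from the smallest end gives p.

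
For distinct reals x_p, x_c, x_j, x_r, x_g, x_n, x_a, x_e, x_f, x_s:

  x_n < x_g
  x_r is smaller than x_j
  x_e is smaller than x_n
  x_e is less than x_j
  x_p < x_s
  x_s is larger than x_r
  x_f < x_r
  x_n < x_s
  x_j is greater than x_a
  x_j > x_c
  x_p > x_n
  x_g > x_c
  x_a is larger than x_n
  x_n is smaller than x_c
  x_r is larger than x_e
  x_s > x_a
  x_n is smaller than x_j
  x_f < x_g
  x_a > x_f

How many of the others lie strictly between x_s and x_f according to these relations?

2

The relations place x_f below x_s. An element lies strictly between them when it is forced above x_f and also forced below x_s.
Above x_f: {x_r, x_a, x_j, x_g}. Below x_s: {x_e, x_n, x_r, x_p, x_a}.
Intersection: {x_r, x_a} — 2.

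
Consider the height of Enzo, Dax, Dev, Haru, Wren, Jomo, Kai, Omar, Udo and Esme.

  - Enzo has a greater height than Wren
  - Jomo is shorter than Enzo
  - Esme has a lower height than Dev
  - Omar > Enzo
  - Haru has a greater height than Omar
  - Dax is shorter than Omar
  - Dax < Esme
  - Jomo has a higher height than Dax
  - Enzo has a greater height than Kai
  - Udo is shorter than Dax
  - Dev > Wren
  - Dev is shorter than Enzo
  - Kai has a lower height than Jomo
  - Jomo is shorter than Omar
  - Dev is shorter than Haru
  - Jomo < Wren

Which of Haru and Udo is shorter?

Udo < Dax < Jomo < Wren < Enzo < Omar < Haru, by transitivity through Dax, Jomo, Wren, Enzo, Omar.
So Udo < Haru; Udo is the shorter of the two.

Udo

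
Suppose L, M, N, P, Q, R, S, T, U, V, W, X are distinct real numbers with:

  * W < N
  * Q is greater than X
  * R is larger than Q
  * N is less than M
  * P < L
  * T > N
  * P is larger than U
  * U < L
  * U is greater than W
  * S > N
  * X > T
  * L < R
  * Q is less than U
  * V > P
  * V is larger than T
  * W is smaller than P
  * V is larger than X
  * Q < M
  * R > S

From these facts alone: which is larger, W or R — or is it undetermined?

R

Link the given pairs in sequence: W < N; N < T; T < X; X < Q; Q < U; U < P; P < L; L < R.
Chaining these gives W < N < T < X < Q < U < P < L < R.
So R is larger.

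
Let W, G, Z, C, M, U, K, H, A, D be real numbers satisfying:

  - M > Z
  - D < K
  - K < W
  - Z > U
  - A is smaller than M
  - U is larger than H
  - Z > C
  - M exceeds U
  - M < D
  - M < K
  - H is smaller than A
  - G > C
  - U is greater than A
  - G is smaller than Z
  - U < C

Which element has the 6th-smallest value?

Z

The consecutive relations fix a unique order: H < A < U < C < G < Z < M < D < K < W.
The 6th smallest is Z.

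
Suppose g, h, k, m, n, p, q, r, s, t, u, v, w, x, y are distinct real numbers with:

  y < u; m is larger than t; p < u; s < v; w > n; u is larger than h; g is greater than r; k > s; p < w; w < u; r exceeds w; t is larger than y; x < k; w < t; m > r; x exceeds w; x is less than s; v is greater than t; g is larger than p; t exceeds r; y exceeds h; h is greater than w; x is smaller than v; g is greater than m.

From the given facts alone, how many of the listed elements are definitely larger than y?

5

Directly above y: t, u.
One step further: m, v (4 so far).
One step further: g (5 so far).
No other element is forced above y by the given relations, so the count is 5.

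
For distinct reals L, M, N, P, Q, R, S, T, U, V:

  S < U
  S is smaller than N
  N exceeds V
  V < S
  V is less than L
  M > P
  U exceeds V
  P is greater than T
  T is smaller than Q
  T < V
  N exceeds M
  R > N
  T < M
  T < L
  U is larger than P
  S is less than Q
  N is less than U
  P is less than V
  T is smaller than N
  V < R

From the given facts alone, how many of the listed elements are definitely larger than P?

From P the given relations immediately reach M, V, U.
From those, S, N, R, L — 7 in total.
From those, Q — 8 in total.
No other element is forced above P by the given relations, so the count is 8.

8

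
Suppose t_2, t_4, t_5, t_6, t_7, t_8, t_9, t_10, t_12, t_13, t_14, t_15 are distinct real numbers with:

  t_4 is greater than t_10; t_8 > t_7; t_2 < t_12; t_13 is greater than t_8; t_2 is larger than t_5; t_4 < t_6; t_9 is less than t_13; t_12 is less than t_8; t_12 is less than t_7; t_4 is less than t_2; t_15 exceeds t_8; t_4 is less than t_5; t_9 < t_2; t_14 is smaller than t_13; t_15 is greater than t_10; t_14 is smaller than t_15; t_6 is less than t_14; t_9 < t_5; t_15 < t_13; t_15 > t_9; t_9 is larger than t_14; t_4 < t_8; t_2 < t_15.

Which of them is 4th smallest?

Piecing the relations together gives one ordering: t_10 < t_4 < t_6 < t_14 < t_9 < t_5 < t_2 < t_12 < t_7 < t_8 < t_15 < t_13.
The 4th smallest is t_14.

t_14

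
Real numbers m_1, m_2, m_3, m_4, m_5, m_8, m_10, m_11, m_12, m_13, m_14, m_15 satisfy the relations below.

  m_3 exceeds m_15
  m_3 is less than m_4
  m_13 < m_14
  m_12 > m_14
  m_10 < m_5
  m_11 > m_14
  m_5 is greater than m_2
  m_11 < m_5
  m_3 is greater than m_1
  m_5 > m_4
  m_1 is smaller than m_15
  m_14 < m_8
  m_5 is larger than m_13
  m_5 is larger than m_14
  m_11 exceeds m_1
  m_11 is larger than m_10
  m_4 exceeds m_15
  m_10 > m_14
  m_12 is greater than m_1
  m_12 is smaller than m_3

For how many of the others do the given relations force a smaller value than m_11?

4

Directly below m_11: m_14, m_1, m_10.
One step further: m_13 (4 so far).
Nothing else is reachable below m_11; 4 in all.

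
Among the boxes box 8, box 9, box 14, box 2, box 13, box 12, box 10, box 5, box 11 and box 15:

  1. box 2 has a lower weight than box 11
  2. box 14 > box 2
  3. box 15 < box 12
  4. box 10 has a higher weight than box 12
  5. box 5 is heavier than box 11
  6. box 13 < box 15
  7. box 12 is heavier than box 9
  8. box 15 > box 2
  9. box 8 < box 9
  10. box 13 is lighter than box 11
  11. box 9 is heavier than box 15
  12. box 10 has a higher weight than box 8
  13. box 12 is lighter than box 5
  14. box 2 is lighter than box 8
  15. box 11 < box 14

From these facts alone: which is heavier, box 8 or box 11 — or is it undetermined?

undetermined

Following every chain through box 8: above box 8 we get box 9, box 12, box 10, box 5; below box 8 we get box 2.
box 11 is not reached, and no chain runs the other way from box 11 to box 8.
So the given relations leave the order of box 8 and box 11 undetermined.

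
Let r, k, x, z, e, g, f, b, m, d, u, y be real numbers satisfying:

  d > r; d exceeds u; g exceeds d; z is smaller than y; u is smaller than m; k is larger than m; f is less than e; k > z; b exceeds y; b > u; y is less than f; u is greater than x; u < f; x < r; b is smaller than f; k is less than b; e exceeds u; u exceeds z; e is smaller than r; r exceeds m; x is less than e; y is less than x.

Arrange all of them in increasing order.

z < y < x < u < m < k < b < f < e < r < d < g

Each adjacent pair is fixed by a given relation: z < y; y < x; x < u; u < m; m < k; k < b; b < f; f < e; e < r; r < d; d < g. Chaining them end to end gives the full order.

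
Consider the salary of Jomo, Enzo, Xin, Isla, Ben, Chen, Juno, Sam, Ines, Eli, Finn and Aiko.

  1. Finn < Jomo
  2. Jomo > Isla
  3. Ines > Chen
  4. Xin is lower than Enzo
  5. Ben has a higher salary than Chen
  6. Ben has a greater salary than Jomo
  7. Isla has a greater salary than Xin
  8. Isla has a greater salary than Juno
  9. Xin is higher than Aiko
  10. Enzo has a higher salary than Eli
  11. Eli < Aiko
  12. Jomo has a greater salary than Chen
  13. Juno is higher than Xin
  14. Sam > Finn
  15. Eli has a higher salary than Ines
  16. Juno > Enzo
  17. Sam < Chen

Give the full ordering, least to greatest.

Each adjacent pair is fixed by a given relation: Finn < Sam; Sam < Chen; Chen < Ines; Ines < Eli; Eli < Aiko; Aiko < Xin; Xin < Enzo; Enzo < Juno; Juno < Isla; Isla < Jomo; Jomo < Ben. Chaining them end to end gives the full order.

Finn < Sam < Chen < Ines < Eli < Aiko < Xin < Enzo < Juno < Isla < Jomo < Ben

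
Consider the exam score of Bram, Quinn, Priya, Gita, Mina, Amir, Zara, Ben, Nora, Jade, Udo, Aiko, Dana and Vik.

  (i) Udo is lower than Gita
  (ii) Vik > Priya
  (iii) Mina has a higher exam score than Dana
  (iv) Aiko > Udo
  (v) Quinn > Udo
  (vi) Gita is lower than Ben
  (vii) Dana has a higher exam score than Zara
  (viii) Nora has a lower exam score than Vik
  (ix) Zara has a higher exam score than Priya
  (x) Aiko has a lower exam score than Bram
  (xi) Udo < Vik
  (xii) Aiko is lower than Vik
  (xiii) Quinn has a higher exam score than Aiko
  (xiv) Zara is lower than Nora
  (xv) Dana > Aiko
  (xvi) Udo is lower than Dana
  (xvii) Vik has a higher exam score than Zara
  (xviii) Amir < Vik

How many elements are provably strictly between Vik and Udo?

1

Chaining upward from Udo reaches: Gita, Aiko, Ben, Dana, Mina, Bram, Quinn.
Chaining downward from Vik reaches: Priya, Zara, Amir, Aiko, Nora.
Strictly between Udo and Vik are those in both lists: Aiko — 1 element.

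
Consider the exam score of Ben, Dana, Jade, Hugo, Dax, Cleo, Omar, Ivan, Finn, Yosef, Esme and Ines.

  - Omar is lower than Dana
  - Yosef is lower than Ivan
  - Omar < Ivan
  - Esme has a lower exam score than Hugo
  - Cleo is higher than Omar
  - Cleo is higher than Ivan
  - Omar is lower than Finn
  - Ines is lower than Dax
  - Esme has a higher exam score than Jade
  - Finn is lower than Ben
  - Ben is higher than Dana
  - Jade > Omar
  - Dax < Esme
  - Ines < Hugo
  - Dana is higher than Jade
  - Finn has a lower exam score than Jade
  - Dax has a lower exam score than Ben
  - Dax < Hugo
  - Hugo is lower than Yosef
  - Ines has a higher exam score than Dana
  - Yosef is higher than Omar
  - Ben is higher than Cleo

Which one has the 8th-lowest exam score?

Hugo

Piecing the relations together gives one ordering: Omar < Finn < Jade < Dana < Ines < Dax < Esme < Hugo < Yosef < Ivan < Cleo < Ben.
The 8th smallest is Hugo.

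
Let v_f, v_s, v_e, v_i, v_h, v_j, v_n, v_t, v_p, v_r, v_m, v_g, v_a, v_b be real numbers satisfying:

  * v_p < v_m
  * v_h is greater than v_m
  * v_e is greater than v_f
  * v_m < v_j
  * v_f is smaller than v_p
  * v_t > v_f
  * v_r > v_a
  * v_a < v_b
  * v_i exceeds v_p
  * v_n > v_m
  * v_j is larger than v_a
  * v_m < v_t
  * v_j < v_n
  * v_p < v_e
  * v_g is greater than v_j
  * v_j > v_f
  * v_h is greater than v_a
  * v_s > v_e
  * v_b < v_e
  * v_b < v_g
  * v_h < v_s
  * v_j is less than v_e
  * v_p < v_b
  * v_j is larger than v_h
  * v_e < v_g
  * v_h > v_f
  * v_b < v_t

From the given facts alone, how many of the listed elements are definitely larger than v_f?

11

The elements the relations force above v_f are v_p, v_i, v_b, v_m, v_h, v_j, v_e, v_s, v_g, v_t, v_n — no chain reaches any other.
That is 11.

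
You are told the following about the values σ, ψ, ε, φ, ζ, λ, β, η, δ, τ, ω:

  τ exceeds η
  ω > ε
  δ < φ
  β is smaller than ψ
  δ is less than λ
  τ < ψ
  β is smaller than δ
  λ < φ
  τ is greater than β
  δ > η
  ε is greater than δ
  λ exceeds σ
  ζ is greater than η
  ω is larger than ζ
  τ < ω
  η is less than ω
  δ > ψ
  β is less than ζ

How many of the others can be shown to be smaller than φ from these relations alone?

The elements the relations force below φ are β, η, τ, ψ, δ, σ, λ — no chain reaches any other.
That is 7.

7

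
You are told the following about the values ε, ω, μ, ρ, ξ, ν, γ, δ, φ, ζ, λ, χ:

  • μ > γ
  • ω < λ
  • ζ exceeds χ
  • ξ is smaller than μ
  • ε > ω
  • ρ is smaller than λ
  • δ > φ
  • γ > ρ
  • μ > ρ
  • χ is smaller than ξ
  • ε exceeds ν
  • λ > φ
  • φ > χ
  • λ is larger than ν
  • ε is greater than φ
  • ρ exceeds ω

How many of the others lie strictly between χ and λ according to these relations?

1

Chaining upward from χ reaches: ζ, ξ, φ, δ, μ, ε.
Chaining downward from λ reaches: ω, ρ, φ, ν.
Strictly between χ and λ are those in both lists: φ — 1 element.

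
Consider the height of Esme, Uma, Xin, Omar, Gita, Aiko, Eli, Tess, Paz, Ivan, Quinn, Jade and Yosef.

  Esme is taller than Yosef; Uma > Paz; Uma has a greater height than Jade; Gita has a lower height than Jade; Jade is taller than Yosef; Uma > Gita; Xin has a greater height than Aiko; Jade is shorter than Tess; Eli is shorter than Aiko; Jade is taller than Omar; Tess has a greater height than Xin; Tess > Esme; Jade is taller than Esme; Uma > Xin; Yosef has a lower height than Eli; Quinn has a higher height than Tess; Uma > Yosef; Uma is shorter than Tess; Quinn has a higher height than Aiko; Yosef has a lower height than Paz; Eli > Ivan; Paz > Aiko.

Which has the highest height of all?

Quinn

Chaining downward from Quinn: directly below it, Aiko, Tess; then Eli, Xin, Esme, Jade, Uma; then Ivan, Yosef, Gita, Omar, Paz.
That covers every other element, and nothing is given above Quinn, so Quinn is the highest height.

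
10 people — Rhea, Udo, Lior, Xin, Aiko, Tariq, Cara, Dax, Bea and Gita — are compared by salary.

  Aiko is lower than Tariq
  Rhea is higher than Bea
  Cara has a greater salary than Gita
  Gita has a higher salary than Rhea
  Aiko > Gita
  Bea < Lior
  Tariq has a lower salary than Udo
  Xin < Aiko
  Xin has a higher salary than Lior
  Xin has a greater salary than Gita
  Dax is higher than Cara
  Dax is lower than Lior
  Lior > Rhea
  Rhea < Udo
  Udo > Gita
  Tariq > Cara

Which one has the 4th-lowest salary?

Chaining the given pairs: Bea < Rhea < Gita < Cara < Dax < Lior < Xin < Aiko < Tariq < Udo.
Counting 4 from the smallest end gives Cara.

Cara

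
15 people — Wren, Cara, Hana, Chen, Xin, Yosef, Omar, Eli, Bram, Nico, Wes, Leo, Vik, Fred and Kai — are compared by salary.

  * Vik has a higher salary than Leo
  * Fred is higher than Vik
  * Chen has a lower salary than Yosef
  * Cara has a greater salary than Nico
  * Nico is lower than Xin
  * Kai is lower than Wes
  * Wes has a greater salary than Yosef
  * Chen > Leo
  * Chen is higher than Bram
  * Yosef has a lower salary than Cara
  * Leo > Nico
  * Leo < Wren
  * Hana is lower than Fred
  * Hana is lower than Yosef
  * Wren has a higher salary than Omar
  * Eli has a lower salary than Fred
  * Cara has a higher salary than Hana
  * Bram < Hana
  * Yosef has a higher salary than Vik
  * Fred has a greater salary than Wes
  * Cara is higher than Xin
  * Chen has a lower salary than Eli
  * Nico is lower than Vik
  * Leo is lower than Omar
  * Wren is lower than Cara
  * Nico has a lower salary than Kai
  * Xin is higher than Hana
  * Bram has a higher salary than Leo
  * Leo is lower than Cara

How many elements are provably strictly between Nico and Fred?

9

The relations place Nico below Fred. An element lies strictly between them when it is forced above Nico and also forced below Fred.
Above Nico: {Leo, Bram, Omar, Vik, Hana, Wren, Chen, Yosef, Kai, Wes, Eli, Xin, Cara}. Below Fred: {Leo, Bram, Vik, Hana, Chen, Yosef, Kai, Wes, Eli}.
Intersection: {Leo, Bram, Vik, Hana, Chen, Yosef, Kai, Wes, Eli} — 9.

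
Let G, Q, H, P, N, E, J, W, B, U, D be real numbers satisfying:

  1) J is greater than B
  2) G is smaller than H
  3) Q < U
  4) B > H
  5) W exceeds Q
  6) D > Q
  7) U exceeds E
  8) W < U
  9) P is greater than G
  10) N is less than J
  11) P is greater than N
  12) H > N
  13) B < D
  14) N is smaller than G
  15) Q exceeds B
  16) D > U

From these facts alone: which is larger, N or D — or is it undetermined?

D

The relevant relations are N < H; H < B; B < Q; Q < W; W < U; U < D.
Chaining these gives N < H < B < Q < W < U < D.
So D is larger.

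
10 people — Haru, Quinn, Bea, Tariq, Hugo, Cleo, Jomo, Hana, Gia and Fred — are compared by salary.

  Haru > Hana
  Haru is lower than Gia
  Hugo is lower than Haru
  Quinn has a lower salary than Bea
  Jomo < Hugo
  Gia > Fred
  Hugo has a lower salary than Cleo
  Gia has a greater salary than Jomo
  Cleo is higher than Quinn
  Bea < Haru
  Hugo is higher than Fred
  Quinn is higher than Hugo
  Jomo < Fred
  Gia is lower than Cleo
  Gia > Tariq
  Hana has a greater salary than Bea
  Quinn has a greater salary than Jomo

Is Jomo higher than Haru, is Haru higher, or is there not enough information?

The relevant relations are Jomo < Fred; Fred < Hugo; Hugo < Quinn; Quinn < Bea; Bea < Hana; Hana < Haru.
Chaining these gives Jomo < Fred < Hugo < Quinn < Bea < Hana < Haru.
So Haru is higher.

Haru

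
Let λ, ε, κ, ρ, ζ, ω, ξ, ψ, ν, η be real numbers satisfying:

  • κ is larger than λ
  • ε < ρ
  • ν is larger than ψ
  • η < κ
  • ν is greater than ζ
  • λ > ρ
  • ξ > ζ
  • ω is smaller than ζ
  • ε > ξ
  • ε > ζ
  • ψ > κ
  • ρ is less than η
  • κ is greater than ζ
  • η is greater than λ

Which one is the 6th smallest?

λ

The consecutive relations fix a unique order: ω < ζ < ξ < ε < ρ < λ < η < κ < ψ < ν.
The 6th smallest is λ.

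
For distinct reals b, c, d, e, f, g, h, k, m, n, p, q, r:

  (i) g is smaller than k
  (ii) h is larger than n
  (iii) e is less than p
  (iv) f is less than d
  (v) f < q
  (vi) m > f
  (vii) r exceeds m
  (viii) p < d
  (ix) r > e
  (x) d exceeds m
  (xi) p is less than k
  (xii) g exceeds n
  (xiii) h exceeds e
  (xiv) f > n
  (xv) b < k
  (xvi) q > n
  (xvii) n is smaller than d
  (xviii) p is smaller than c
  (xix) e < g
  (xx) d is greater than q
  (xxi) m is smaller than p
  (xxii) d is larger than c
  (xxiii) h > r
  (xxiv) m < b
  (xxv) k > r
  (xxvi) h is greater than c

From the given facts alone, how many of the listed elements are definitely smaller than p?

4

From p the given relations immediately reach e, m.
From those, f — 3 in total.
From those, n — 4 in total.
Nothing else is reachable below p; 4 in all.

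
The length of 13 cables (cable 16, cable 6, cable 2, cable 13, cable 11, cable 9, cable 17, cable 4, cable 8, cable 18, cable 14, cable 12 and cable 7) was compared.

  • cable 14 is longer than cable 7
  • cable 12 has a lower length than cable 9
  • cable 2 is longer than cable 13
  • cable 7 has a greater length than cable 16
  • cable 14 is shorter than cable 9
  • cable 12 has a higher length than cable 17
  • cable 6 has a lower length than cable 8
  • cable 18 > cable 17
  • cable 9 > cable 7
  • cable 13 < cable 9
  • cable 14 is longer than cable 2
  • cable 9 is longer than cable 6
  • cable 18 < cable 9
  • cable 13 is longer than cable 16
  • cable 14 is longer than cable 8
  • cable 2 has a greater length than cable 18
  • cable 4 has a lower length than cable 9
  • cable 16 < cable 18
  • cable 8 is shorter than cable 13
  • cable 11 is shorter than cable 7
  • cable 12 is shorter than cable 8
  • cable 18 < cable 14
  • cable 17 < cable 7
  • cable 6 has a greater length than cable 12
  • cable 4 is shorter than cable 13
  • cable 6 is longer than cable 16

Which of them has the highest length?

cable 9

Chaining downward from cable 9: directly below it, cable 12, cable 6, cable 7, cable 18, cable 4, cable 13, cable 14; then cable 17, cable 16, cable 11, cable 8, cable 2.
That covers every other element, and nothing is given above cable 9, so cable 9 is the highest length.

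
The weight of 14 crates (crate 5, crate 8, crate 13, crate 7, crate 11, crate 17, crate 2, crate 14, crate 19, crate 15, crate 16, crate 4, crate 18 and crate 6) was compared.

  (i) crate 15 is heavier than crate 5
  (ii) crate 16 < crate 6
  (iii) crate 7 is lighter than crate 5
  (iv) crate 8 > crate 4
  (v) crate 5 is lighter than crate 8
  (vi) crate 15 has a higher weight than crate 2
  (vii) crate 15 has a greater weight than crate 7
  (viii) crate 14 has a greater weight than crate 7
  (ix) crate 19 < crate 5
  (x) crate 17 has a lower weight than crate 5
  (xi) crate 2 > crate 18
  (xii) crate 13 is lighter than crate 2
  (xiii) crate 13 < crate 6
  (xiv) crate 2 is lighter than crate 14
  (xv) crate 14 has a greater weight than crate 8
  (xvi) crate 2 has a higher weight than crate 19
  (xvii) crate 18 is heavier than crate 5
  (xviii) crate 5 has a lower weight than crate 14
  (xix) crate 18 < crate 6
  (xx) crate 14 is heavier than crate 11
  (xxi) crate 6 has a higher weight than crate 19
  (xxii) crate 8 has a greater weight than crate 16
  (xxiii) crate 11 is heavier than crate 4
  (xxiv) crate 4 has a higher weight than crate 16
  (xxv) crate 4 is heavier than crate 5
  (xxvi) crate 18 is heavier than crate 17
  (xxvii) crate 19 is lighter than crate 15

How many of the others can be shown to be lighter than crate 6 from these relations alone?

7

Directly below crate 6: crate 19, crate 16, crate 13, crate 18.
One step further: crate 17, crate 5 (6 so far).
One step further: crate 7 (7 so far).
No other element is forced below crate 6 by the given relations, so the count is 7.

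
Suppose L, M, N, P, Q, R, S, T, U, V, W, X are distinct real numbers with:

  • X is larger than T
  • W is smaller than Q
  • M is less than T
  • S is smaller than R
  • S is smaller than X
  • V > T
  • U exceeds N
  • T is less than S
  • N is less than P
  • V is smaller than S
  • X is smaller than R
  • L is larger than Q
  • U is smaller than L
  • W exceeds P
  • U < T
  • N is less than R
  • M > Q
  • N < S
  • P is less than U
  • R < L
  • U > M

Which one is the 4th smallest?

Q

Chaining the given pairs: N < P < W < Q < M < U < T < V < S < X < R < L.
The 4th smallest is Q.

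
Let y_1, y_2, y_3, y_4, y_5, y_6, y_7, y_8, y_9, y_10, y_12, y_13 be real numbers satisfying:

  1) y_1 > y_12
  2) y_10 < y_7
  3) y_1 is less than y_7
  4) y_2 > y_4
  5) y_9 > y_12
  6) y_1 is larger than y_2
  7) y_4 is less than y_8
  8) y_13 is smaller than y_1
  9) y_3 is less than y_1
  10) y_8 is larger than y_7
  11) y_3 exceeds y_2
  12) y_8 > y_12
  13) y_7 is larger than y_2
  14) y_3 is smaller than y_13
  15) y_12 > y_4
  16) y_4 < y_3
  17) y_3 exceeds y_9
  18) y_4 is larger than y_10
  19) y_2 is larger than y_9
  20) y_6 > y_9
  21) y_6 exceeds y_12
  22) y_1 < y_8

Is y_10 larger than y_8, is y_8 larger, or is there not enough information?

Following the relations from y_10: y_10 < y_4 < y_12 < y_9 < y_2 < y_3 < y_13 < y_1 < y_7 < y_8.
So y_8 is larger.

y_8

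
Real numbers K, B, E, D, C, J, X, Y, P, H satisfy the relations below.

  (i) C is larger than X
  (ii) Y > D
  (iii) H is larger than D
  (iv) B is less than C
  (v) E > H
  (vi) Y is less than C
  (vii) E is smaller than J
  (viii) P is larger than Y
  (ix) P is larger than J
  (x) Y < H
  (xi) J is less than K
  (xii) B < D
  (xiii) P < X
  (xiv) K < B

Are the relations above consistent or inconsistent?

Chaining the given relations yields K < B < D < Y < H < E < J, so K < J. But one relation states J < K. These cannot both hold.

inconsistent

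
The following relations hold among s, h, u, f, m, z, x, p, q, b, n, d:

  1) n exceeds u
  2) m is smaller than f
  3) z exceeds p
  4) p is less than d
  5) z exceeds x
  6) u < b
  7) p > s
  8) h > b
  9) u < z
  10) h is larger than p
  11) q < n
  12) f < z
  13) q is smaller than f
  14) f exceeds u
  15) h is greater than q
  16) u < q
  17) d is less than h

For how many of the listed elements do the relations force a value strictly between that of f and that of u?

The relations place u below f. An element lies strictly between them when it is forced above u and also forced below f.
Above u: {q, b, z, h, n}. Below f: {q, m}.
Intersection: {q} — 1.

1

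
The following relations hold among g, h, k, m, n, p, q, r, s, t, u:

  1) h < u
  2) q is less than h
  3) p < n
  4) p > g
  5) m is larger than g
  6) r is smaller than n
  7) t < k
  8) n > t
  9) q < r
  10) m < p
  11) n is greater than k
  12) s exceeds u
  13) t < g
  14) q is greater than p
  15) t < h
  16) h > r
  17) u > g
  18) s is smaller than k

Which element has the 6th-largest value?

The consecutive relations fix a unique order: t < g < m < p < q < r < h < u < s < k < n.
The 6th largest is r.

r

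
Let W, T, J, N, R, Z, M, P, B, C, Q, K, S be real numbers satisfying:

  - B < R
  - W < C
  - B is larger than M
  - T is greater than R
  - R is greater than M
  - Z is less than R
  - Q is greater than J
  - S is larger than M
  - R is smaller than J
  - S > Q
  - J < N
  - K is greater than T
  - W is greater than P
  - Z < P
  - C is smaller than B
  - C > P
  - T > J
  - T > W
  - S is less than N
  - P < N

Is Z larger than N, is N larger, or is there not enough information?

Z < P and P < W give Z < W.
With W < C: Z < P < W < C.
With C < B: Z < P < W < C < B.
With B < R: Z < P < W < C < B < R.
With R < J: Z < P < W < C < B < R < J.
With J < Q: Z < P < W < C < B < R < J < Q.
Then Q < S extends the chain to S.
Then S < N extends the chain to N.
So N is larger.

N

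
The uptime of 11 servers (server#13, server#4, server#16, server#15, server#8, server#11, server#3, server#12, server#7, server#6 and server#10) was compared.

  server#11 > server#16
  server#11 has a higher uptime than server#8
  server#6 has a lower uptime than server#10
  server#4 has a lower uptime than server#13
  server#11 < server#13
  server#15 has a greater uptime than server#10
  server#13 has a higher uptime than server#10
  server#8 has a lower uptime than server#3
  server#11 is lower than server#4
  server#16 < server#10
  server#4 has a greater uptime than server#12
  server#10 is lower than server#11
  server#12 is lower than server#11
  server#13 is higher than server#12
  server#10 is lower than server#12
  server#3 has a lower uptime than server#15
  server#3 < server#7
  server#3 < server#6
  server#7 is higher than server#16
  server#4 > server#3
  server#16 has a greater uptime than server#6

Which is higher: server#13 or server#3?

server#3 < server#6 and server#6 < server#16 give server#3 < server#16.
With server#16 < server#10: server#3 < server#6 < server#16 < server#10.
Then server#10 < server#12 extends the chain to server#12.
Then server#12 < server#11 extends the chain to server#11.
Then server#11 < server#4 extends the chain to server#4.
Then server#4 < server#13 extends the chain to server#13.
So server#3 < server#13; server#13 is the higher of the two.

server#13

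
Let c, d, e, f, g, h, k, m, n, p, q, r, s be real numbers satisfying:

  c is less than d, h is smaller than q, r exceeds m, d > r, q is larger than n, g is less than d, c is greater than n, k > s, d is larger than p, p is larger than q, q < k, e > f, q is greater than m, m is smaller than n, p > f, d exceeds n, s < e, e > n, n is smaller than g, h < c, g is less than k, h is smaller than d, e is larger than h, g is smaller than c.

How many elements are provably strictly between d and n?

4

The relations place n below d. An element lies strictly between them when it is forced above n and also forced below d.
Above n: {q, g, p, k, e, c}. Below d: {h, m, q, r, g, f, p, c}.
Intersection: {q, g, p, c} — 4.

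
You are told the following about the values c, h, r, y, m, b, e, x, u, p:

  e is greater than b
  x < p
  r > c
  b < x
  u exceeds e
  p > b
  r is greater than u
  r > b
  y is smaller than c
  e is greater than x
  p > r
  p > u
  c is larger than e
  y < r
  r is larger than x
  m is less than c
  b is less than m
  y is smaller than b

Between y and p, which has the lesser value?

Following the relations from y: y < b < x < e < c < r < p.
So y < p; y is the smaller of the two.

y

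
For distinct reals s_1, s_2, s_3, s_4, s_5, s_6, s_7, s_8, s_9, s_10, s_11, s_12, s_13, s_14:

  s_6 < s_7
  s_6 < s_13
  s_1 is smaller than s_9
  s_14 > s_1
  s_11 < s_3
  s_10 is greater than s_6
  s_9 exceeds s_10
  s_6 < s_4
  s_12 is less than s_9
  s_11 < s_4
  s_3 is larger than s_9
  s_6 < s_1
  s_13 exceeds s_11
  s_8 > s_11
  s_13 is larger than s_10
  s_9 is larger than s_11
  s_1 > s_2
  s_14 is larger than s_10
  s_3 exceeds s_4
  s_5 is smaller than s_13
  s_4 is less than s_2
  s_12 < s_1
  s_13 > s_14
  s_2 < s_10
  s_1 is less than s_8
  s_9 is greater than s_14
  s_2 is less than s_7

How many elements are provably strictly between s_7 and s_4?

Chaining upward from s_4 reaches: s_2, s_10, s_1, s_14, s_8, s_9, s_13, s_3.
Chaining downward from s_7 reaches: s_11, s_6, s_2.
Strictly between s_4 and s_7 are those in both lists: s_2 — 1 element.

1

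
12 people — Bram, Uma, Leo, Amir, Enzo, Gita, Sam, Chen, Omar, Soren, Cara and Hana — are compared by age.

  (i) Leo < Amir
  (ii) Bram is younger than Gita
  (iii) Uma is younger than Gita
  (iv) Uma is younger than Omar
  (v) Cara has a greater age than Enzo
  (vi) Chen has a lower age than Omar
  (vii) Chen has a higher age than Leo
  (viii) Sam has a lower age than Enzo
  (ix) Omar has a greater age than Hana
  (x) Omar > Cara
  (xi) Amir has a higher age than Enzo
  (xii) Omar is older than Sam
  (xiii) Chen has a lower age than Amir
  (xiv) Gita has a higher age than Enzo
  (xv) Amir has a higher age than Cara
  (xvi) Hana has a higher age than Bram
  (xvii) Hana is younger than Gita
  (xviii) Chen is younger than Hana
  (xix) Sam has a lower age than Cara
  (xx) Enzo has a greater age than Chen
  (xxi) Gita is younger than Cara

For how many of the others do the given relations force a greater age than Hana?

The elements the relations force above Hana are Gita, Cara, Amir, Omar — no chain reaches any other.
That is 4.

4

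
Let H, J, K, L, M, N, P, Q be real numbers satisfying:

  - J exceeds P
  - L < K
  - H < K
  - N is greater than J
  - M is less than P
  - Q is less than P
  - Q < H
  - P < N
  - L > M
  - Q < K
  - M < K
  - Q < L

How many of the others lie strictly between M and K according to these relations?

1

Chaining upward from M reaches: L, P, J, N.
Chaining downward from K reaches: Q, H, L.
Strictly between M and K are those in both lists: L — 1 element.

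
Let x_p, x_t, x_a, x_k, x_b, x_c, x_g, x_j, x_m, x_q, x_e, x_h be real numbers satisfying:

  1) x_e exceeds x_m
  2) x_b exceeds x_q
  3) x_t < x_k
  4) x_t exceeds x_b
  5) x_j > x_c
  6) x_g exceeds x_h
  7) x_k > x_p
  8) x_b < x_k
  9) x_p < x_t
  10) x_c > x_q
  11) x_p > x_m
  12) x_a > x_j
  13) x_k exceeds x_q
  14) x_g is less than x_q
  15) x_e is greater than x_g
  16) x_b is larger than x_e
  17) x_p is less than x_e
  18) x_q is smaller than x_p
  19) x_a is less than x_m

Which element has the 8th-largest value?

x_j

The consecutive relations fix a unique order: x_h < x_g < x_q < x_c < x_j < x_a < x_m < x_p < x_e < x_b < x_t < x_k.
The 8th largest is x_j.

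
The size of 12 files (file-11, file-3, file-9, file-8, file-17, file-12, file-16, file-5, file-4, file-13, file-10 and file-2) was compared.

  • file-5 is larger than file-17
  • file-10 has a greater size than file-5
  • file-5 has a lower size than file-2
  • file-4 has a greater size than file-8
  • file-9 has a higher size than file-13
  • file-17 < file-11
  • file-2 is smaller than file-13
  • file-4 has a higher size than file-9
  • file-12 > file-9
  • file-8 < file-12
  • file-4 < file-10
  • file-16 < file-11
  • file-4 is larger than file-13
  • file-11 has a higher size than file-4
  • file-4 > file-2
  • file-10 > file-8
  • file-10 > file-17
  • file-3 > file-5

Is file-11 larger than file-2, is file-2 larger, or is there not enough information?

Chaining the given relations: file-2 < file-13 < file-9 < file-4 < file-11.
So file-11 is larger.

file-11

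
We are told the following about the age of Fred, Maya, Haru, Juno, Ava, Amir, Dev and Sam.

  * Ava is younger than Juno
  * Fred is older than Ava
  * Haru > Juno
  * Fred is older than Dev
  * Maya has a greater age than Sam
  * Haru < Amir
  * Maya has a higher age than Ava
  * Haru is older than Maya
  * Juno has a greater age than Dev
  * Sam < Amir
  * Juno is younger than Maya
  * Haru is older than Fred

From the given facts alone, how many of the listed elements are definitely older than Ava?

The elements the relations force above Ava are Fred, Juno, Maya, Haru, Amir — no chain reaches any other.
That is 5.

5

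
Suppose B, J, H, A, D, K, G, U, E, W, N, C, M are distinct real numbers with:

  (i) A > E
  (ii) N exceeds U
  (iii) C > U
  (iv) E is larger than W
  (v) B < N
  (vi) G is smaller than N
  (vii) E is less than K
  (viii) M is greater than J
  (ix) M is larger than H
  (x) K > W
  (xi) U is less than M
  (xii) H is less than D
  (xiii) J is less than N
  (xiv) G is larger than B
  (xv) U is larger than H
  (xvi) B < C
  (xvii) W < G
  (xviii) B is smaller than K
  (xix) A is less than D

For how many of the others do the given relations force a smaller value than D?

4

The elements the relations force below D are W, E, H, A — no chain reaches any other.
That is 4.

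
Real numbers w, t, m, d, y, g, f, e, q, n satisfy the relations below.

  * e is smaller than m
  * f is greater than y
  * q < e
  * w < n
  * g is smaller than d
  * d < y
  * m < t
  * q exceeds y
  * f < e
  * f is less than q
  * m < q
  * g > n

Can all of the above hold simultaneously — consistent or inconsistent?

We have m < q stated directly, yet also q < e < m by chaining the others — so q < m. Contradiction.

inconsistent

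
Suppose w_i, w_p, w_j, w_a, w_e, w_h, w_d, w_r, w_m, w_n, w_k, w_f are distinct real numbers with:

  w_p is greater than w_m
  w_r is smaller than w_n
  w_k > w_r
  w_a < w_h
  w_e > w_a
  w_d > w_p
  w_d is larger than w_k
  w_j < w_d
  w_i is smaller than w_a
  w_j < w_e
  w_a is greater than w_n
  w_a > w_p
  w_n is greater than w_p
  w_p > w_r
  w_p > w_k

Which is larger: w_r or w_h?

w_r < w_k and w_k < w_p give w_r < w_p.
Then w_p < w_n extends the chain to w_n.
Then w_n < w_a extends the chain to w_a.
Then w_a < w_h extends the chain to w_h.
So w_r < w_h; w_h is the larger of the two.

w_h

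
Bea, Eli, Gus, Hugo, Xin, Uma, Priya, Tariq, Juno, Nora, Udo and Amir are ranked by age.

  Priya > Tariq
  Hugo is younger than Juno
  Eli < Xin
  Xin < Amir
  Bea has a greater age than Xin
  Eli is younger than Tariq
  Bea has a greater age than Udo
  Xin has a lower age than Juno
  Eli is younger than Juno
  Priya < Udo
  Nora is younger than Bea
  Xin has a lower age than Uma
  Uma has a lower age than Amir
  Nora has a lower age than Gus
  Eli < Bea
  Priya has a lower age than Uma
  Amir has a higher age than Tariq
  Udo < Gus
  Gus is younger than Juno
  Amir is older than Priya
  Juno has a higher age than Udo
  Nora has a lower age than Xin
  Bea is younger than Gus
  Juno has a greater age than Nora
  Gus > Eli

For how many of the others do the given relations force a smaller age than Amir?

The elements the relations force below Amir are Eli, Tariq, Priya, Nora, Xin, Uma — no chain reaches any other.
That is 6.

6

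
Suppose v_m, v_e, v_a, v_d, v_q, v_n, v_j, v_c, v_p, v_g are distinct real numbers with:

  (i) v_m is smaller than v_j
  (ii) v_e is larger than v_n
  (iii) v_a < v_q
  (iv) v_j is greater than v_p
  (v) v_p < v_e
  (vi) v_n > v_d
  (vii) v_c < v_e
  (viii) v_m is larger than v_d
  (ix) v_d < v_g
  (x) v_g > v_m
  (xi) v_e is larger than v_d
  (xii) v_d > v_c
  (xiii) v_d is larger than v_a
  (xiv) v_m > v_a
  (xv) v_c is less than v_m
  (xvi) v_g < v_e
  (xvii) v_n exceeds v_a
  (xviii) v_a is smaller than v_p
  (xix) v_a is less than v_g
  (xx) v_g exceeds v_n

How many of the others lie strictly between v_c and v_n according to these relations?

The relations place v_c below v_n. An element lies strictly between them when it is forced above v_c and also forced below v_n.
Above v_c: {v_d, v_m, v_g, v_j, v_e}. Below v_n: {v_a, v_d}.
Intersection: {v_d} — 1.

1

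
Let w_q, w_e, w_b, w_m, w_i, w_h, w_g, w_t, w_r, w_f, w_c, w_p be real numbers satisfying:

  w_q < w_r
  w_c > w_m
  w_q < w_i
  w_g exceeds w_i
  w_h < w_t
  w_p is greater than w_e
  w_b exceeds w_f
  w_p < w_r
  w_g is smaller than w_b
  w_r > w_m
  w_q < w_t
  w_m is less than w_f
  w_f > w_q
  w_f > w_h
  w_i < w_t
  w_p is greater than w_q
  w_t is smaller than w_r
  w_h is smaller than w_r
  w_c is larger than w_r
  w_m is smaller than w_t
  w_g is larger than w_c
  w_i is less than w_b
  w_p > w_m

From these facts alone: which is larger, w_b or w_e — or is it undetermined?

Link the given pairs in sequence: w_e < w_p; w_p < w_r; w_r < w_c; w_c < w_g; w_g < w_b.
Together: w_e < w_p < w_r < w_c < w_g < w_b.
So w_b is larger.

w_b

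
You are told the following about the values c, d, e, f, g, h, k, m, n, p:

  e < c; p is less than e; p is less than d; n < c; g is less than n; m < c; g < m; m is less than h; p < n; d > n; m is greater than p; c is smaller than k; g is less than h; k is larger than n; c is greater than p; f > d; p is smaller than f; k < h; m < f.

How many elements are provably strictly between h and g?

4

The relations place g below h. An element lies strictly between them when it is forced above g and also forced below h.
Above g: {n, m, c, k, d, f}. Below h: {p, n, m, e, c, k}.
Intersection: {n, m, c, k} — 4.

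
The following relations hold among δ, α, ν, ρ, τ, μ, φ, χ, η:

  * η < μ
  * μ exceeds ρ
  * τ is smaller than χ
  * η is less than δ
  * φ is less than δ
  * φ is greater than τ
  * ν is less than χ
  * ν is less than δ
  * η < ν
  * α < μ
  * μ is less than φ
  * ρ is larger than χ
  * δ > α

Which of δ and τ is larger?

Chaining the given relations: τ < χ < ρ < μ < φ < δ.
So τ < δ; δ is the larger of the two.

δ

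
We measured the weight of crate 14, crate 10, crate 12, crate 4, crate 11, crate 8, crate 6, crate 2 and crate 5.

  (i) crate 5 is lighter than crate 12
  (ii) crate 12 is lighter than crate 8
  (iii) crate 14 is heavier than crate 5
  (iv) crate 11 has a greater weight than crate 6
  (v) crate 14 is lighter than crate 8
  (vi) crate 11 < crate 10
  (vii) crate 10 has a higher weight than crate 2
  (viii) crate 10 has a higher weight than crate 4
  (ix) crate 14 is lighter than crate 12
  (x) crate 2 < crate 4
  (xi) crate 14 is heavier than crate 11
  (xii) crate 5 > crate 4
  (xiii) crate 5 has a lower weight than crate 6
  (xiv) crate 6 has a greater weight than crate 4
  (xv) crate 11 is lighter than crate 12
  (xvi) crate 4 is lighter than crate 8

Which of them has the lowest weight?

crate 4 is not least since crate 2 < crate 4; crate 5 is not least since crate 4 < crate 5; crate 6 is not least since crate 5 < crate 6; crate 11 is not least since crate 6 < crate 11; crate 14 is not least since crate 11 < crate 14; crate 12 is not least since crate 11 < crate 12; crate 10 is not least since crate 2 < crate 10; crate 8 is not least since crate 14 < crate 8.
Only crate 2 has nothing below it, so crate 2 is the lowest weight.

crate 2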